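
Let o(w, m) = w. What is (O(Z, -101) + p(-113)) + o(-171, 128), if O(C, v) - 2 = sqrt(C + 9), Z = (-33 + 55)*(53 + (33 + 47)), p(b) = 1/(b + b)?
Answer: -38195/226 + sqrt(2935) ≈ -114.83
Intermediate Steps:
p(b) = 1/(2*b)
Z = 2926 (Z = 22*(53 + 80) = 22*133 = 2926)
O(C, v) = 2 + sqrt(9 + C) (O(C, v) = 2 + sqrt(C + 9) = 2 + sqrt(9 + C))
(O(Z, -101) + p(-113)) + o(-171, 128) = ((2 + sqrt(9 + 2926)) + (1/2)/(-113)) - 171 = ((2 + sqrt(2935)) + (1/2)*(-1/113)) - 171 = ((2 + sqrt(2935)) - 1/226) - 171 = (451/226 + sqrt(2935)) - 171 = -38195/226 + sqrt(2935)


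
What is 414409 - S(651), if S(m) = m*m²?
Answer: -275480042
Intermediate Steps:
S(m) = m³
414409 - S(651) = 414409 - 1*651³ = 414409 - 1*275894451 = 414409 - 275894451 = -275480042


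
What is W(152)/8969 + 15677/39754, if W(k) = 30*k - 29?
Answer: 320732387/356553626 ≈ 0.89954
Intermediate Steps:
W(k) = -29 + 30*k
W(152)/8969 + 15677/39754 = (-29 + 30*152)/8969 + 15677/39754 = (-29 + 4560)*(1/8969) + 15677*(1/39754) = 4531*(1/8969) + 15677/39754 = 4531/8969 + 15677/39754 = 320732387/356553626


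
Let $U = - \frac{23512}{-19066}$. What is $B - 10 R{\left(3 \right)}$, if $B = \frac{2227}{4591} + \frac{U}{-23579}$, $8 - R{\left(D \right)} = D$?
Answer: $- \frac{51097401250857}{1031958584737} \approx -49.515$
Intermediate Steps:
$R{\left(D \right)} = 8 - D$
$U = \frac{11756}{9533}$ ($U = \left(-23512\right) \left(- \frac{1}{19066}\right) = \frac{11756}{9533} \approx 1.2332$)
$B = \frac{500527985993}{1031958584737}$ ($B = \frac{2227}{4591} + \frac{11756}{9533 \left(-23579\right)} = 2227 \cdot \frac{1}{4591} + \frac{11756}{9533} \left(- \frac{1}{23579}\right) = \frac{2227}{4591} - \frac{11756}{224778607} = \frac{500527985993}{1031958584737} \approx 0.48503$)
$B - 10 R{\left(3 \right)} = \frac{500527985993}{1031958584737} - 10 \left(8 - 3\right) = \frac{500527985993}{1031958584737} - 50 = - \frac{51097401250857}{1031958584737}$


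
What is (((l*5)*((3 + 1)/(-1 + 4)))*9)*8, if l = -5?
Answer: -2400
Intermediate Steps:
(((l*5)*((3 + 1)/(-1 + 4)))*9)*8 = (((-5*5)*((3 + 1)/(-1 + 4)))*9)*8 = (-100/3*9)*8 = (-25*4/3*9)*8 = -100/3*9*8 = -300*8 = -2400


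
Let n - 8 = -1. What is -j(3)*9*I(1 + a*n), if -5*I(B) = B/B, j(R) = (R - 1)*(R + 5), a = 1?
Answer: 144/5 ≈ 28.800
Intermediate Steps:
n = 7 (n = 8 - 1 = 7)
j(R) = (-1 + R)*(5 + R)
I(B) = -⅕ (I(B) = -B/(5*B) = -⅕*1 = -⅕)
-j(3)*9*I(1 + a*n) = -(-5 + 3² + 4*3)*9*(-1)/5 = -(-5 + 9 + 12)*9*(-1)/5 = -16*9*(-1)/5 = -144*(-1)/5 = -1*(-144/5) = 144/5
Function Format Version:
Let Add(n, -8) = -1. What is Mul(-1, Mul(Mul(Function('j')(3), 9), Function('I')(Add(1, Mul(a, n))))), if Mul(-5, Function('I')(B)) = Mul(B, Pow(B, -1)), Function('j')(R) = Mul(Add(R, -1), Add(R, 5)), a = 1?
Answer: Rational(144, 5) ≈ 28.800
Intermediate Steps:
n = 7 (n = Add(8, -1) = 7)
Function('j')(R) = Mul(Add(-1, R), Add(5, R))
Function('I')(B) = Rational(-1, 5) (Function('I')(B) = Mul(Rational(-1, 5), Mul(B, Pow(B, -1))) = Mul(Rational(-1, 5), 1) = Rational(-1, 5))
Mul(-1, Mul(Mul(Function('j')(3), 9), Function('I')(Add(1, Mul(a, n))))) = Mul(-1, Mul(Mul(Add(-5, Pow(3, 2), Mul(4, 3)), 9), Rational(-1, 5))) = Mul(-1, Mul(Mul(Add(-5, 9, 12), 9), Rational(-1, 5))) = Mul(-1, Mul(Mul(16, 9), Rational(-1, 5))) = Mul(-1, Mul(144, Rational(-1, 5))) = Mul(-1, Rational(-144, 5)) = Rational(144, 5)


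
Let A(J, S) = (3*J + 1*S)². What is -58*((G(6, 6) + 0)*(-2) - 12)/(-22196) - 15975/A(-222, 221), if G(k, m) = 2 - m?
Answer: -4005229/43953629 ≈ -0.091124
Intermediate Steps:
A(J, S) = (S + 3*J)² (A(J, S) = (3*J + S)² = (S + 3*J)²)
-58*((G(6, 6) + 0)*(-2) - 12)/(-22196) - 15975/A(-222, 221) = -58*(((2 - 1*6) + 0)*(-2) - 12)/(-22196) - 15975/(221 + 3*(-222))² = -58*(((2 - 6) + 0)*(-2) - 12)*(-1/22196) - 15975/(221 - 666)² = -58*((-4 + 0)*(-2) - 12)*(-1/22196) - 15975/((-445)²) = -58*(-4*(-2) - 12)*(-1/22196) - 15975/198025 = -58*(8 - 12)*(-1/22196) - 15975*1/198025 = -58*(-4)*(-1/22196) - 639/7921 = 232*(-1/22196) - 639/7921 = -58/5549 - 639/7921 = -4005229/43953629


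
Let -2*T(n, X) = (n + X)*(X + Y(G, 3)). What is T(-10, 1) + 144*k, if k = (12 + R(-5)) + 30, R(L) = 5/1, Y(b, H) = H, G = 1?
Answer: 6786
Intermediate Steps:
T(n, X) = -(3 + X)*(X + n)/2 (T(n, X) = -(n + X)*(X + 3)/2 = -(X + n)*(3 + X)/2 = -(3 + X)*(X + n)/2)
R(L) = 5 (R(L) = 5*1 = 5)
k = 47 (k = (12 + 5) + 30 = 17 + 30 = 47)
T(-10, 1) + 144*k = (-3/2*1 - 3/2*(-10) - ½*1² - ½*1*(-10)) + 144*47 = (-3/2 + 15 - ½*1 + 5) + 6768 = (-3/2 + 15 - ½ + 5) + 6768 = 18 + 6768 = 6786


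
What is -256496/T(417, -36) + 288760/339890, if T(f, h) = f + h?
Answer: -8707040788/12949809 ≈ -672.37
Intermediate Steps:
-256496/T(417, -36) + 288760/339890 = -256496/(417 - 36) + 288760/339890 = -256496/381 + 288760*(1/339890) = -256496*1/381 + 28876/33989 = -256496/381 + 28876/33989 = -8707040788/12949809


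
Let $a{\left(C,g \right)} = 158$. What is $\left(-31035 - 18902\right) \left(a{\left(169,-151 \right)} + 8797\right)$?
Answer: $-447185835$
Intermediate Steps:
$\left(-31035 - 18902\right) \left(a{\left(169,-151 \right)} + 8797\right) = \left(-31035 - 18902\right) \left(158 + 8797\right) = \left(-49937\right) 8955 = -447185835$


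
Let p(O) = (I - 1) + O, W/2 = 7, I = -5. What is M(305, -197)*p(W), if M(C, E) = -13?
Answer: -104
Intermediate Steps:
W = 14 (W = 2*7 = 14)
p(O) = -6 + O (p(O) = (-5 - 1) + O = -6 + O)
M(305, -197)*p(W) = -13*(-6 + 14) = -13*8 = -104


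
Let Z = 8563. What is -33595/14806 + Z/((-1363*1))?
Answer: -172573763/20180578 ≈ -8.5515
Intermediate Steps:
-33595/14806 + Z/((-1363*1)) = -33595/14806 + 8563/((-1363*1)) = -33595*1/14806 + 8563/(-1363) = -33595/14806 + 8563*(-1/1363) = -33595/14806 - 8563/1363 = -172573763/20180578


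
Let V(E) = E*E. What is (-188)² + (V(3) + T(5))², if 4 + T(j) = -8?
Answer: 35353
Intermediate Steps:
T(j) = -12 (T(j) = -4 - 8 = -12)
V(E) = E²
(-188)² + (V(3) + T(5))² = (-188)² + (3² - 12)² = 35344 + (9 - 12)² = 35344 + (-3)² = 35344 + 9 = 35353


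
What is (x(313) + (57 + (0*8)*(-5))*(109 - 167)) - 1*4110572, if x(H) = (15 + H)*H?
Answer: -4011214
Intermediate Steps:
x(H) = H*(15 + H)
(x(313) + (57 + (0*8)*(-5))*(109 - 167)) - 1*4110572 = (313*(15 + 313) + (57 + (0*8)*(-5))*(109 - 167)) - 1*4110572 = (313*328 + (57 + 0*(-5))*(-58)) - 4110572 = (102664 + (57 + 0)*(-58)) - 4110572 = (102664 + 57*(-58)) - 4110572 = (102664 - 3306) - 4110572 = 99358 - 4110572 = -4011214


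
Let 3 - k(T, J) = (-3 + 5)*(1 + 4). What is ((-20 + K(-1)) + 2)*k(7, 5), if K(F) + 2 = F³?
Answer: 147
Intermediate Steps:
K(F) = -2 + F³
k(T, J) = -7 (k(T, J) = 3 - (-3 + 5)*(1 + 4) = 3 - 2*5 = 3 - 1*10 = 3 - 10 = -7)
((-20 + K(-1)) + 2)*k(7, 5) = ((-20 + (-2 + (-1)³)) + 2)*(-7) = ((-20 + (-2 - 1)) + 2)*(-7) = ((-20 - 3) + 2)*(-7) = (-23 + 2)*(-7) = -21*(-7) = 147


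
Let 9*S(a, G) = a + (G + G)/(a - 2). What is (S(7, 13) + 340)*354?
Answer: 1812598/15 ≈ 1.2084e+5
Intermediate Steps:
S(a, G) = a/9 + 2*G/(9*(-2 + a)) (S(a, G) = (a + (G + G)/(a - 2))/9 = (a + (2*G)/(-2 + a))/9 = (a + 2*G/(-2 + a))/9 = a/9 + 2*G/(9*(-2 + a)))
(S(7, 13) + 340)*354 = ((7**2 - 2*7 + 2*13)/(9*(-2 + 7)) + 340)*354 = ((1/9)*(49 - 14 + 26)/5 + 340)*354 = ((1/9)*(1/5)*61 + 340)*354 = (61/45 + 340)*354 = (15361/45)*354 = 1812598/15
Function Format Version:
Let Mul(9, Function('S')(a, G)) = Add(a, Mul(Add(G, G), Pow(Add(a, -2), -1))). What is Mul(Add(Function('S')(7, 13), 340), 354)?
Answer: Rational(1812598, 15) ≈ 1.2084e+5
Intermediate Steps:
Function('S')(a, G) = Add(Mul(Rational(1, 9), a), Mul(Rational(2, 9), G, Pow(Add(-2, a), -1))) (Function('S')(a, G) = Mul(Rational(1, 9), Add(a, Mul(Add(G, G), Pow(Add(a, -2), -1)))) = Mul(Rational(1, 9), Add(a, Mul(Mul(2, G), Pow(Add(-2, a), -1)))) = Mul(Rational(1, 9), Add(a, Mul(2, G, Pow(Add(-2, a), -1)))) = Add(Mul(Rational(1, 9), a), Mul(Rational(2, 9), G, Pow(Add(-2, a), -1))))
Mul(Add(Function('S')(7, 13), 340), 354) = Mul(Add(Mul(Rational(1, 9), Pow(Add(-2, 7), -1), Add(Pow(7, 2), Mul(-2, 7), Mul(2, 13))), 340), 354) = Mul(Add(Mul(Rational(1, 9), Pow(5, -1), Add(49, -14, 26)), 340), 354) = Mul(Add(Mul(Rational(1, 9), Rational(1, 5), 61), 340), 354) = Mul(Add(Rational(61, 45), 340), 354) = Mul(Rational(15361, 45), 354) = Rational(1812598, 15)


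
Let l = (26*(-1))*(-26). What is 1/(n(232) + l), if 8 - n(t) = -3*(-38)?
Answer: 1/570 ≈ 0.0017544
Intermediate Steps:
l = 676 (l = -26*(-26) = 676)
n(t) = -106 (n(t) = 8 - (-3)*(-38) = 8 - 1*114 = 8 - 114 = -106)
1/(n(232) + l) = 1/(-106 + 676) = 1/570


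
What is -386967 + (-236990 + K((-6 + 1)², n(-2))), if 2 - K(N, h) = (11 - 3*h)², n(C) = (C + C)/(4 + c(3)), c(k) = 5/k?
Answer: -180372724/289 ≈ -6.2413e+5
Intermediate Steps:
n(C) = 6*C/17 (n(C) = (C + C)/(4 + 5/3) = (2*C)/(4 + 5*(⅓)) = (2*C)/(4 + 5/3) = (2*C)/(17/3) = (2*C)*(3/17) = 6*C/17)
K(N, h) = 2 - (11 - 3*h)²
-386967 + (-236990 + K((-6 + 1)², n(-2))) = -386967 + (-236990 + (2 - (-11 + 3*((6/17)*(-2)))²)) = -386967 + (-236990 + (2 - (-11 + 3*(-12/17))²)) = -386967 + (-236990 + (2 - (-11 - 36/17)²)) = -386967 + (-236990 + (2 - (-223/17)²)) = -386967 + (-236990 + (2 - 1*49729/289)) = -386967 + (-236990 + (2 - 49729/289)) = -386967 + (-236990 - 49151/289) = -386967 - 68539261/289 = -180372724/289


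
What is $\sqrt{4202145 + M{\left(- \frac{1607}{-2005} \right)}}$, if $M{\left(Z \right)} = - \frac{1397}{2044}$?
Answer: $\frac{\sqrt{4389072504313}}{1022} \approx 2049.9$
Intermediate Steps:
$M{\left(Z \right)} = - \frac{1397}{2044}$ ($M{\left(Z \right)} = \left(-1397\right) \frac{1}{2044} = - \frac{1397}{2044}$)
$\sqrt{4202145 + M{\left(- \frac{1607}{-2005} \right)}} = \sqrt{4202145 - \frac{1397}{2044}} = \sqrt{\frac{8589182983}{2044}} = \frac{\sqrt{4389072504313}}{1022}$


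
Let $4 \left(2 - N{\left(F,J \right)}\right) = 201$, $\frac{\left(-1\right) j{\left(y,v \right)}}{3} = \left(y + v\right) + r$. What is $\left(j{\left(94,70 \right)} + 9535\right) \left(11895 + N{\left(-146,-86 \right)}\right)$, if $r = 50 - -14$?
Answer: $\frac{419422337}{4} \approx 1.0486 \cdot 10^{8}$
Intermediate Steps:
$r = 64$ ($r = 50 + 14 = 64$)
$j{\left(y,v \right)} = -192 - 3 v - 3 y$ ($j{\left(y,v \right)} = - 3 \left(\left(y + v\right) + 64\right) = - 3 \left(\left(v + y\right) + 64\right) = - 3 \left(64 + v + y\right) = -192 - 3 v - 3 y$)
$N{\left(F,J \right)} = - \frac{193}{4}$ ($N{\left(F,J \right)} = 2 - \frac{201}{4} = - \frac{193}{4}$)
$\left(j{\left(94,70 \right)} + 9535\right) \left(11895 + N{\left(-146,-86 \right)}\right) = \left(\left(-192 - 210 - 282\right) + 9535\right) \left(11895 - \frac{193}{4}\right) = \left(\left(-192 - 210 - 282\right) + 9535\right) \frac{47387}{4} = \left(-684 + 9535\right) \frac{47387}{4} = 8851 \cdot \frac{47387}{4} = \frac{419422337}{4}$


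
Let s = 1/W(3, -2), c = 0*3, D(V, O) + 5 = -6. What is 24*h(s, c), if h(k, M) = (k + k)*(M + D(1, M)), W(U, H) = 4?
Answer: -132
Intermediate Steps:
D(V, O) = -11 (D(V, O) = -5 - 6 = -11)
c = 0
s = ¼ (s = 1/4 = ¼ ≈ 0.25000)
h(k, M) = 2*k*(-11 + M) (h(k, M) = (k + k)*(M - 11) = (2*k)*(-11 + M) = 2*k*(-11 + M))
24*h(s, c) = 24*(2*(¼)*(-11 + 0)) = 24*(2*(¼)*(-11)) = 24*(-11/2) = -132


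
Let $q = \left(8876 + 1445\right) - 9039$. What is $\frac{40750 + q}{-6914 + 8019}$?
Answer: $\frac{42032}{1105} \approx 38.038$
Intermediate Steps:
$q = 1282$ ($q = 10321 - 9039 = 1282$)
$\frac{40750 + q}{-6914 + 8019} = \frac{40750 + 1282}{-6914 + 8019} = \frac{42032}{1105}$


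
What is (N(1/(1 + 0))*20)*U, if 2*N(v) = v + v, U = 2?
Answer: 40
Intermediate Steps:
N(v) = v (N(v) = (v + v)/2 = (2*v)/2 = v)
(N(1/(1 + 0))*20)*U = (20/(1 + 0))*2 = (20/1)*2 = (1*20)*2 = 20*2 = 40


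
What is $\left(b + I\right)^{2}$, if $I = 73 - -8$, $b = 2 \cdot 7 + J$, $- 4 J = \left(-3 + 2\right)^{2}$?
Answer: $\frac{143641}{16} \approx 8977.6$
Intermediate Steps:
$J = - \frac{1}{4}$ ($J = - \frac{\left(-3 + 2\right)^{2}}{4} = - \frac{\left(-1\right)^{2}}{4} = \left(- \frac{1}{4}\right) 1 = - \frac{1}{4} \approx -0.25$)
$b = \frac{55}{4}$ ($b = 2 \cdot 7 - \frac{1}{4} = 14 - \frac{1}{4} = \frac{55}{4} \approx 13.75$)
$I = 81$ ($I = 73 + 8 = 81$)
$\left(b + I\right)^{2} = \left(\frac{55}{4} + 81\right)^{2} = \left(\frac{379}{4}\right)^{2} = \frac{143641}{16}$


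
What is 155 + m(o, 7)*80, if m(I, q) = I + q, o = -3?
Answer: 475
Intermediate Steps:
155 + m(o, 7)*80 = 155 + (-3 + 7)*80 = 155 + 4*80 = 155 + 320 = 475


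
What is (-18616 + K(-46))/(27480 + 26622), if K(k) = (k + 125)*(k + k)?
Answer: -4314/9017 ≈ -0.47843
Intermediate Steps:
K(k) = 2*k*(125 + k) (K(k) = (125 + k)*(2*k) = 2*k*(125 + k))
(-18616 + K(-46))/(27480 + 26622) = (-18616 + 2*(-46)*(125 - 46))/(27480 + 26622) = (-18616 + 2*(-46)*79)/54102 = (-18616 - 7268)*(1/54102) = -25884*1/54102 = -4314/9017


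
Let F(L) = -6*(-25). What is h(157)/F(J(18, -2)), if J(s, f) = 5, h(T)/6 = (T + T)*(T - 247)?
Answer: -5652/5 ≈ -1130.4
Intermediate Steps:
h(T) = 12*T*(-247 + T) (h(T) = 6*((T + T)*(T - 247)) = 6*((2*T)*(-247 + T)) = 6*(2*T*(-247 + T)) = 12*T*(-247 + T))
F(L) = 150
h(157)/F(J(18, -2)) = (12*157*(-247 + 157))/150 = (12*157*(-90))*(1/150) = -169560*1/150 = -5652/5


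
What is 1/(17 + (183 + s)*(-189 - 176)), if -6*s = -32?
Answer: -3/206174 ≈ -1.4551e-5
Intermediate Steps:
s = 16/3 (s = -⅙*(-32) = 16/3 ≈ 5.3333)
1/(17 + (183 + s)*(-189 - 176)) = 1/(17 + (183 + 16/3)*(-189 - 176)) = 1/(17 + (565/3)*(-365)) = 1/(17 - 206225/3) = 1/(-206174/3) = -3/206174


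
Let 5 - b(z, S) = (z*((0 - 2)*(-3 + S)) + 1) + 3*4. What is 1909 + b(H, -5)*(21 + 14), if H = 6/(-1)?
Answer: 4989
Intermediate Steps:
H = -6 (H = 6*(-1) = -6)
b(z, S) = -8 - z*(6 - 2*S) (b(z, S) = 5 - ((z*((0 - 2)*(-3 + S)) + 1) + 3*4) = 5 - ((z*(-2*(-3 + S)) + 1) + 12) = 5 - ((z*(6 - 2*S) + 1) + 12) = 5 - ((1 + z*(6 - 2*S)) + 12) = 5 - (13 + z*(6 - 2*S)) = 5 + (-13 - z*(6 - 2*S)) = -8 - z*(6 - 2*S))
1909 + b(H, -5)*(21 + 14) = 1909 + (-8 - 6*(-6) + 2*(-5)*(-6))*(21 + 14) = 1909 + (-8 + 36 + 60)*35 = 1909 + 88*35 = 1909 + 3080 = 4989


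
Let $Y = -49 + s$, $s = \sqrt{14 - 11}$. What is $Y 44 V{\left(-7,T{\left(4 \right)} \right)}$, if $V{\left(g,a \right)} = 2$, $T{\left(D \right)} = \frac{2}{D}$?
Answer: $-4312 + 88 \sqrt{3} \approx -4159.6$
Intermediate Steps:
$s = \sqrt{3} \approx 1.732$
$Y = -49 + \sqrt{3} \approx -47.268$
$Y 44 V{\left(-7,T{\left(4 \right)} \right)} = \left(-49 + \sqrt{3}\right) 44 \cdot 2 = \left(-2156 + 44 \sqrt{3}\right) 2 = -4312 + 88 \sqrt{3}$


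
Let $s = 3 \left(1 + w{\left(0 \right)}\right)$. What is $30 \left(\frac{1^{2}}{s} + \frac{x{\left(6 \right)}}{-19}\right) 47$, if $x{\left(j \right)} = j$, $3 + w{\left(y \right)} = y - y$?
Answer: $- \frac{12925}{19} \approx -680.26$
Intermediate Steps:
$w{\left(y \right)} = -3$ ($w{\left(y \right)} = -3 + \left(y - y\right) = -3 + 0 = -3$)
$s = -6$ ($s = 3 \left(1 - 3\right) = 3 \left(-2\right) = -6$)
$30 \left(\frac{1^{2}}{s} + \frac{x{\left(6 \right)}}{-19}\right) 47 = 30 \left(\frac{1^{2}}{-6} + \frac{6}{-19}\right) 47 = 30 \left(1 \left(- \frac{1}{6}\right) + 6 \left(- \frac{1}{19}\right)\right) 47 = 30 \left(- \frac{1}{6} - \frac{6}{19}\right) 47 = 30 \left(- \frac{55}{114}\right) 47 = \left(- \frac{275}{19}\right) 47 = - \frac{12925}{19}$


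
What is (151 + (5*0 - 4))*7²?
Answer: 7203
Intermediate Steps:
(151 + (5*0 - 4))*7² = (151 + (0 - 4))*49 = (151 - 4)*49 = 147*49 = 7203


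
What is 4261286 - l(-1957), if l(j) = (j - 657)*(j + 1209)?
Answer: 2306014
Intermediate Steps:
l(j) = (-657 + j)*(1209 + j)
4261286 - l(-1957) = 4261286 - (-794313 + (-1957)² + 552*(-1957)) = 4261286 - (-794313 + 3829849 - 1080264) = 4261286 - 1*1955272 = 4261286 - 1955272 = 2306014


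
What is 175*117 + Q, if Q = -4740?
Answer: 15735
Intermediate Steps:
175*117 + Q = 175*117 - 4740 = 20475 - 4740 = 15735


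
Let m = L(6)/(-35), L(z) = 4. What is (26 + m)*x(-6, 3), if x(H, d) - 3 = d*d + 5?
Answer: 15402/35 ≈ 440.06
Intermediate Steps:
m = -4/35 (m = 4/(-35) = 4*(-1/35) = -4/35 ≈ -0.11429)
x(H, d) = 8 + d² (x(H, d) = 3 + (d*d + 5) = 3 + (d² + 5) = 3 + (5 + d²) = 8 + d²)
(26 + m)*x(-6, 3) = (26 - 4/35)*(8 + 3²) = 906*(8 + 9)/35 = (906/35)*17 = 15402/35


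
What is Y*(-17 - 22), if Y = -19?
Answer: 741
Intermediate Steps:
Y*(-17 - 22) = -19*(-17 - 22) = -19*(-39) = 741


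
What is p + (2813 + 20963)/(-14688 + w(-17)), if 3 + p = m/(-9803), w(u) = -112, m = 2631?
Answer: -44204258/9067775 ≈ -4.8749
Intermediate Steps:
p = -32040/9803 (p = -3 + 2631/(-9803) = -3 + 2631*(-1/9803) = -3 - 2631/9803 = -32040/9803 ≈ -3.2684)
p + (2813 + 20963)/(-14688 + w(-17)) = -32040/9803 + (2813 + 20963)/(-14688 - 112) = -32040/9803 + 23776/(-14800) = -32040/9803 + 23776*(-1/14800) = -32040/9803 - 1486/925 = -44204258/9067775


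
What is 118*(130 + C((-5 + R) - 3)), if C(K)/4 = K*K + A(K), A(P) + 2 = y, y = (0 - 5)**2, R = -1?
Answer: 64428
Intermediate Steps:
y = 25 (y = (-5)**2 = 25)
A(P) = 23 (A(P) = -2 + 25 = 23)
C(K) = 92 + 4*K**2 (C(K) = 4*(K*K + 23) = 4*(K**2 + 23) = 4*(23 + K**2) = 92 + 4*K**2)
118*(130 + C((-5 + R) - 3)) = 118*(130 + (92 + 4*((-5 - 1) - 3)**2)) = 118*(130 + (92 + 4*(-6 - 3)**2)) = 118*(130 + (92 + 4*(-9)**2)) = 118*(130 + (92 + 4*81)) = 118*(130 + (92 + 324)) = 118*(130 + 416) = 118*546 = 64428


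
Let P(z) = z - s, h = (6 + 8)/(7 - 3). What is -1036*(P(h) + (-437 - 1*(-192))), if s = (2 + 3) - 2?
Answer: 253302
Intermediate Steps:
s = 3 (s = 5 - 2 = 3)
h = 7/2 (h = 14/4 = 14*(1/4) = 7/2 ≈ 3.5000)
P(z) = -3 + z (P(z) = z - 1*3 = z - 3 = -3 + z)
-1036*(P(h) + (-437 - 1*(-192))) = -1036*((-3 + 7/2) + (-437 - 1*(-192))) = -1036*(1/2 + (-437 + 192)) = -1036*(1/2 - 245) = -1036*(-489/2) = 253302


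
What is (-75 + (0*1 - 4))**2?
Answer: 6241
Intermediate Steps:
(-75 + (0*1 - 4))**2 = (-75 + (0 - 4))**2 = (-75 - 4)**2 = (-79)**2 = 6241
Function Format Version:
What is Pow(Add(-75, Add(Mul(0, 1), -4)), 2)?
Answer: 6241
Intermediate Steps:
Pow(Add(-75, Add(Mul(0, 1), -4)), 2) = Pow(Add(-75, Add(0, -4)), 2) = Pow(Add(-75, -4), 2) = Pow(-79, 2) = 6241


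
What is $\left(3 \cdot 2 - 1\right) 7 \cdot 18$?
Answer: $630$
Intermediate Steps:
$\left(3 \cdot 2 - 1\right) 7 \cdot 18 = \left(6 - 1\right) 7 \cdot 18 = 5 \cdot 7 \cdot 18 = 35 \cdot 18 = 630$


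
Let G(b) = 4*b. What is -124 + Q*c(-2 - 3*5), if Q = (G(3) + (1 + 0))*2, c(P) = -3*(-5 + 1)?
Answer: 188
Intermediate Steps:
c(P) = 12 (c(P) = -3*(-4) = 12)
Q = 26 (Q = (4*3 + (1 + 0))*2 = (12 + 1)*2 = 13*2 = 26)
-124 + Q*c(-2 - 3*5) = -124 + 26*12 = -124 + 312 = 188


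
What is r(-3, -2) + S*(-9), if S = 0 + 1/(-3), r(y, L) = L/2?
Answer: 2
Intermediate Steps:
r(y, L) = L/2 (r(y, L) = L*(½) = L/2)
S = -⅓ (S = 0 - ⅓ = -⅓ ≈ -0.33333)
r(-3, -2) + S*(-9) = (½)*(-2) - ⅓*(-9) = -1 + 3 = 2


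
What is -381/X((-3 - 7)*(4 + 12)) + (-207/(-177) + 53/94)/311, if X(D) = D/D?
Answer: -657141473/1724806 ≈ -380.99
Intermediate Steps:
X(D) = 1
-381/X((-3 - 7)*(4 + 12)) + (-207/(-177) + 53/94)/311 = -381/1 + (-207/(-177) + 53/94)/311 = -381*1 + (-207*(-1/177) + 53*(1/94))*(1/311) = -381 + (69/59 + 53/94)*(1/311) = -381 + (9613/5546)*(1/311) = -381 + 9613/1724806 = -657141473/1724806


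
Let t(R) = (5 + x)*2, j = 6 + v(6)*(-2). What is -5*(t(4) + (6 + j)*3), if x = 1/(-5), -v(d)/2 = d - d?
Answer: -228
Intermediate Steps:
v(d) = 0 (v(d) = -2*(d - d) = -2*0 = 0)
j = 6 (j = 6 + 0*(-2) = 6 + 0 = 6)
x = -⅕ ≈ -0.20000
t(R) = 48/5 (t(R) = (5 - ⅕)*2 = (24/5)*2 = 48/5)
-5*(t(4) + (6 + j)*3) = -5*(48/5 + (6 + 6)*3) = -5*(48/5 + 12*3) = -5*(48/5 + 36) = -5*228/5 = -228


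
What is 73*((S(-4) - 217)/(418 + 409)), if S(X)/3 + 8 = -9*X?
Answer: -9709/827 ≈ -11.740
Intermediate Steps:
S(X) = -24 - 27*X (S(X) = -24 + 3*(-9*X) = -24 - 27*X)
73*((S(-4) - 217)/(418 + 409)) = 73*(((-24 - 27*(-4)) - 217)/(418 + 409)) = 73*(((-24 + 108) - 217)/827) = 73*((84 - 217)*(1/827)) = 73*(-133*1/827) = 73*(-133/827) = -9709/827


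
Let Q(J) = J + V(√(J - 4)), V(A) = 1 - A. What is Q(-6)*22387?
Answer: -111935 - 22387*I*√10 ≈ -1.1194e+5 - 70794.0*I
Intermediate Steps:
Q(J) = 1 + J - √(-4 + J) (Q(J) = J + (1 - √(J - 4)) = J + (1 - √(-4 + J)) = 1 + J - √(-4 + J))
Q(-6)*22387 = (1 - 6 - √(-4 - 6))*22387 = (1 - 6 - √(-10))*22387 = (1 - 6 - I*√10)*22387 = (-5 - I*√10)*22387 = -111935 - 22387*I*√10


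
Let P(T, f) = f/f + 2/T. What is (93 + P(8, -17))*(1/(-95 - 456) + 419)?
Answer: 750321/19 ≈ 39491.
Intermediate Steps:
P(T, f) = 1 + 2/T
(93 + P(8, -17))*(1/(-95 - 456) + 419) = (93 + (2 + 8)/8)*(1/(-95 - 456) + 419) = (93 + (1/8)*10)*(1/(-551) + 419) = (93 + 5/4)*(-1/551 + 419) = (377/4)*(230868/551) = 750321/19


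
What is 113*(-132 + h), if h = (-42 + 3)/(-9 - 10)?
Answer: -278997/19 ≈ -14684.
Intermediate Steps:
h = 39/19 (h = -39/(-19) = -39*(-1/19) = 39/19 ≈ 2.0526)
113*(-132 + h) = 113*(-132 + 39/19) = 113*(-2469/19) = -278997/19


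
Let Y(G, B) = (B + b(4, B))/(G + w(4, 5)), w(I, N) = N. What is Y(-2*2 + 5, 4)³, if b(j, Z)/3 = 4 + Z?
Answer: 2744/27 ≈ 101.63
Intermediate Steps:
b(j, Z) = 12 + 3*Z (b(j, Z) = 3*(4 + Z) = 12 + 3*Z)
Y(G, B) = (12 + 4*B)/(5 + G) (Y(G, B) = (B + (12 + 3*B))/(G + 5) = (12 + 4*B)/(5 + G))
Y(-2*2 + 5, 4)³ = (4*(3 + 4)/(5 + (-2*2 + 5)))³ = (4*7/(5 + (-4 + 5)))³ = (4*7/(5 + 1))³ = (4*7/6)³ = (4*(⅙)*7)³ = (14/3)³ = 2744/27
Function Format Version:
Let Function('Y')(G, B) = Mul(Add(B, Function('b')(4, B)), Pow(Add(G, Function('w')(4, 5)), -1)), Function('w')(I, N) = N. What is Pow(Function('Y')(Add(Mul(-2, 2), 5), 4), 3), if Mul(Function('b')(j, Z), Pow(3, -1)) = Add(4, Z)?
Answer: Rational(2744, 27) ≈ 101.63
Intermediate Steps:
Function('b')(j, Z) = Add(12, Mul(3, Z)) (Function('b')(j, Z) = Mul(3, Add(4, Z)) = Add(12, Mul(3, Z)))
Function('Y')(G, B) = Mul(Pow(Add(5, G), -1), Add(12, Mul(4, B))) (Function('Y')(G, B) = Mul(Add(B, Add(12, Mul(3, B))), Pow(Add(G, 5), -1)) = Mul(Add(12, Mul(4, B)), Pow(Add(5, G), -1)) = Mul(Pow(Add(5, G), -1), Add(12, Mul(4, B))))
Pow(Function('Y')(Add(Mul(-2, 2), 5), 4), 3) = Pow(Mul(4, Pow(Add(5, Add(Mul(-2, 2), 5)), -1), Add(3, 4)), 3) = Pow(Mul(4, Pow(Add(5, Add(-4, 5)), -1), 7), 3) = Pow(Mul(4, Pow(Add(5, 1), -1), 7), 3) = Pow(Mul(4, Pow(6, -1), 7), 3) = Pow(Mul(4, Rational(1, 6), 7), 3) = Pow(Rational(14, 3), 3) = Rational(2744, 27)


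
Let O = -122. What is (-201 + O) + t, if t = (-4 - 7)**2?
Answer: -202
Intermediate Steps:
t = 121 (t = (-11)**2 = 121)
(-201 + O) + t = (-201 - 122) + 121 = -323 + 121 = -202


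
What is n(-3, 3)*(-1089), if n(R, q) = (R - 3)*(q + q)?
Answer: 39204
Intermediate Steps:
n(R, q) = 2*q*(-3 + R) (n(R, q) = (-3 + R)*(2*q) = 2*q*(-3 + R))
n(-3, 3)*(-1089) = (2*3*(-3 - 3))*(-1089) = (2*3*(-6))*(-1089) = -36*(-1089) = 39204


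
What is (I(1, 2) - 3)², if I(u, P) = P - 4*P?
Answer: 81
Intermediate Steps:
I(u, P) = -3*P
(I(1, 2) - 3)² = (-3*2 - 3)² = (-6 - 3)² = (-9)² = 81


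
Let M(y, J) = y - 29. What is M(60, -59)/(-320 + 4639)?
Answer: 31/4319 ≈ 0.0071776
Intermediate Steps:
M(y, J) = -29 + y
M(60, -59)/(-320 + 4639) = (-29 + 60)/(-320 + 4639) = 31/4319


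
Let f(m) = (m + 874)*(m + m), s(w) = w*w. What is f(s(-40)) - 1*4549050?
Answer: 3367750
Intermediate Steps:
s(w) = w²
f(m) = 2*m*(874 + m) (f(m) = (874 + m)*(2*m) = 2*m*(874 + m))
f(s(-40)) - 1*4549050 = 2*(-40)²*(874 + (-40)²) - 1*4549050 = 2*1600*(874 + 1600) - 4549050 = 2*1600*2474 - 4549050 = 7916800 - 4549050 = 3367750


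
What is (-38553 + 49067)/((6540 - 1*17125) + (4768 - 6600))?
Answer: -10514/12417 ≈ -0.84674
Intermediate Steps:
(-38553 + 49067)/((6540 - 1*17125) + (4768 - 6600)) = 10514/((6540 - 17125) - 1832) = 10514/(-10585 - 1832) = 10514/(-12417) = 10514*(-1/12417) = -10514/12417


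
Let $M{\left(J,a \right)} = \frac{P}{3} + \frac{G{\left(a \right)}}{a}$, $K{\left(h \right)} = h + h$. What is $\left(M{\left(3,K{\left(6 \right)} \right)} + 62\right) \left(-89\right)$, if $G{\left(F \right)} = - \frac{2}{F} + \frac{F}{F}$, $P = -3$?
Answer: $- \frac{391333}{72} \approx -5435.2$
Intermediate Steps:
$K{\left(h \right)} = 2 h$
$G{\left(F \right)} = 1 - \frac{2}{F}$ ($G{\left(F \right)} = - \frac{2}{F} + 1 = 1 - \frac{2}{F}$)
$M{\left(J,a \right)} = -1 + \frac{-2 + a}{a^{2}}$ ($M{\left(J,a \right)} = - \frac{3}{3} + \frac{\frac{1}{a} \left(-2 + a\right)}{a} = \left(-3\right) \frac{1}{3} + \frac{-2 + a}{a^{2}} = -1 + \frac{-2 + a}{a^{2}}$)
$\left(M{\left(3,K{\left(6 \right)} \right)} + 62\right) \left(-89\right) = \left(\frac{-2 + 2 \cdot 6 - \left(2 \cdot 6\right)^{2}}{144} + 62\right) \left(-89\right) = \left(\frac{-2 + 12 - 12^{2}}{144} + 62\right) \left(-89\right) = \left(\frac{-2 + 12 - 144}{144} + 62\right) \left(-89\right) = \left(\frac{1}{144} \left(-134\right) + 62\right) \left(-89\right) = \left(- \frac{67}{72} + 62\right) \left(-89\right) = \frac{4397}{72} \left(-89\right) = - \frac{391333}{72}$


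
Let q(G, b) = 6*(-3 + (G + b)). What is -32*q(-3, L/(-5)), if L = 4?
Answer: 6528/5 ≈ 1305.6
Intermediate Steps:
q(G, b) = -18 + 6*G + 6*b (q(G, b) = 6*(-3 + G + b) = -18 + 6*G + 6*b)
-32*q(-3, L/(-5)) = -32*(-18 + 6*(-3) + 6*(4/(-5))) = -32*(-18 - 18 + 6*(4*(-⅕))) = -32*(-18 - 18 + 6*(-⅘)) = -32*(-18 - 18 - 24/5) = -32*(-204/5) = 6528/5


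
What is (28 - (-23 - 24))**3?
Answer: 421875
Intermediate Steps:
(28 - (-23 - 24))**3 = (28 - 1*(-47))**3 = (28 + 47)**3 = 75**3 = 421875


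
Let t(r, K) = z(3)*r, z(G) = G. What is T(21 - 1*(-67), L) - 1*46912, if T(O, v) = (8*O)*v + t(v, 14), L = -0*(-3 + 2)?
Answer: -46912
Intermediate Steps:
t(r, K) = 3*r
L = 0 (L = -0*(-1) = -1*0 = 0)
T(O, v) = 3*v + 8*O*v (T(O, v) = (8*O)*v + 3*v = 8*O*v + 3*v = 3*v + 8*O*v)
T(21 - 1*(-67), L) - 1*46912 = 0*(3 + 8*(21 - 1*(-67))) - 1*46912 = 0*(3 + 8*(21 + 67)) - 46912 = 0*(3 + 8*88) - 46912 = 0*(3 + 704) - 46912 = 0*707 - 46912 = 0 - 46912 = -46912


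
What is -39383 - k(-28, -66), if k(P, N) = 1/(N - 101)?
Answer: -6576960/167 ≈ -39383.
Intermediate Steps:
k(P, N) = 1/(-101 + N)
-39383 - k(-28, -66) = -39383 - 1/(-101 - 66) = -39383 - 1/(-167) = -39383 - 1*(-1/167) = -39383 + 1/167 = -6576960/167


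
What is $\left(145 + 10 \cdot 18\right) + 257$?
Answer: $582$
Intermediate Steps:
$\left(145 + 10 \cdot 18\right) + 257 = \left(145 + 180\right) + 257 = 325 + 257 = 582$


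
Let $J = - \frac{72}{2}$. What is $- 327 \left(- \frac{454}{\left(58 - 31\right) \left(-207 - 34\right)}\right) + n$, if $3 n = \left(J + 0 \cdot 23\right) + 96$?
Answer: $- \frac{6106}{2169} \approx -2.8151$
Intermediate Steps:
$J = -36$ ($J = \left(-72\right) \frac{1}{2} = -36$)
$n = 20$ ($n = \frac{\left(-36 + 0 \cdot 23\right) + 96}{3} = \frac{\left(-36 + 0\right) + 96}{3} = \frac{-36 + 96}{3} = \frac{1}{3} \cdot 60 = 20$)
$- 327 \left(- \frac{454}{\left(58 - 31\right) \left(-207 - 34\right)}\right) + n = - 327 \left(- \frac{454}{\left(58 - 31\right) \left(-207 - 34\right)}\right) + 20 = - 327 \left(- \frac{454}{27 \left(-241\right)}\right) + 20 = - 327 \left(- \frac{454}{-6507}\right) + 20 = - 327 \left(\left(-454\right) \left(- \frac{1}{6507}\right)\right) + 20 = \left(-327\right) \frac{454}{6507} + 20 = - \frac{49486}{2169} + 20 = - \frac{6106}{2169}$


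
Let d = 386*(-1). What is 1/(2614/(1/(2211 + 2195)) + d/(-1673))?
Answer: 1673/19268416518 ≈ 8.6826e-8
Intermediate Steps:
d = -386
1/(2614/(1/(2211 + 2195)) + d/(-1673)) = 1/(2614/(1/(2211 + 2195)) - 386/(-1673)) = 1/(2614/(1/4406) - 386*(-1/1673)) = 1/(2614/(1/4406) + 386/1673) = 1/(2614*4406 + 386/1673) = 1/(11517284 + 386/1673) = 1/(19268416518/1673) = 1673/19268416518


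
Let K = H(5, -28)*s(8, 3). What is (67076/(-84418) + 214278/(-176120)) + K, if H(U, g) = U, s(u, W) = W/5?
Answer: 3675187289/3716924540 ≈ 0.98877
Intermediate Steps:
s(u, W) = W/5 (s(u, W) = W*(⅕) = W/5)
K = 3 (K = 5*((⅕)*3) = 5*(⅗) = 3)
(67076/(-84418) + 214278/(-176120)) + K = (67076/(-84418) + 214278/(-176120)) + 3 = (67076*(-1/84418) + 214278*(-1/176120)) + 3 = (-33538/42209 - 107139/88060) + 3 = -7475586331/3716924540 + 3 = 3675187289/3716924540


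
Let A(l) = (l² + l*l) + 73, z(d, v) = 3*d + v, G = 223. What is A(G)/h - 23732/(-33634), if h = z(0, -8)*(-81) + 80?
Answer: 1682451275/12242776 ≈ 137.42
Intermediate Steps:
z(d, v) = v + 3*d
h = 728 (h = (-8 + 3*0)*(-81) + 80 = (-8 + 0)*(-81) + 80 = -8*(-81) + 80 = 648 + 80 = 728)
A(l) = 73 + 2*l² (A(l) = (l² + l²) + 73 = 2*l² + 73 = 73 + 2*l²)
A(G)/h - 23732/(-33634) = (73 + 2*223²)/728 - 23732/(-33634) = (73 + 2*49729)*(1/728) - 23732*(-1/33634) = (73 + 99458)*(1/728) + 11866/16817 = 99531*(1/728) + 11866/16817 = 99531/728 + 11866/16817 = 1682451275/12242776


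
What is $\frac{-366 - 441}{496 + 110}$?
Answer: $- \frac{269}{202} \approx -1.3317$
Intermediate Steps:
$\frac{-366 - 441}{496 + 110} = - \frac{807}{606} = \left(-807\right) \frac{1}{606} = - \frac{269}{202}$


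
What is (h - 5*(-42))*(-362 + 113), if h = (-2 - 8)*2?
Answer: -47310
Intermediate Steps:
h = -20 (h = -10*2 = -20)
(h - 5*(-42))*(-362 + 113) = (-20 - 5*(-42))*(-362 + 113) = (-20 + 210)*(-249) = 190*(-249) = -47310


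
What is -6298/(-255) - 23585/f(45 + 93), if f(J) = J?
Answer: -1715017/11730 ≈ -146.21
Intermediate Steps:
-6298/(-255) - 23585/f(45 + 93) = -6298/(-255) - 23585/(45 + 93) = -6298*(-1/255) - 23585/138 = 6298/255 - 23585*1/138 = 6298/255 - 23585/138 = -1715017/11730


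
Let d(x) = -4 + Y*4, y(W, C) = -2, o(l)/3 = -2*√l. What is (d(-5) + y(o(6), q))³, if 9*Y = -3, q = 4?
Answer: -10648/27 ≈ -394.37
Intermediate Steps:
Y = -⅓ (Y = (⅑)*(-3) = -⅓ ≈ -0.33333)
o(l) = -6*√l (o(l) = 3*(-2*√l) = -6*√l)
d(x) = -16/3 (d(x) = -4 - ⅓*4 = -4 - 4/3 = -16/3)
(d(-5) + y(o(6), q))³ = (-16/3 - 2)³ = (-22/3)³ = -10648/27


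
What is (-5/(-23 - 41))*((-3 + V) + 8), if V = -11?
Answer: -15/32 ≈ -0.46875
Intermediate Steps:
(-5/(-23 - 41))*((-3 + V) + 8) = (-5/(-23 - 41))*((-3 - 11) + 8) = (-5/(-64))*(-14 + 8) = -5*(-1/64)*(-6) = (5/64)*(-6) = -15/32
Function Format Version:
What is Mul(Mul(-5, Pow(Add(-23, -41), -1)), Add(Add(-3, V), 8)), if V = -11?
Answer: Rational(-15, 32) ≈ -0.46875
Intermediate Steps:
Mul(Mul(-5, Pow(Add(-23, -41), -1)), Add(Add(-3, V), 8)) = Mul(Mul(-5, Pow(Add(-23, -41), -1)), Add(Add(-3, -11), 8)) = Mul(Mul(-5, Pow(-64, -1)), Add(-14, 8)) = Mul(Mul(-5, Rational(-1, 64)), -6) = Mul(Rational(5, 64), -6) = Rational(-15, 32)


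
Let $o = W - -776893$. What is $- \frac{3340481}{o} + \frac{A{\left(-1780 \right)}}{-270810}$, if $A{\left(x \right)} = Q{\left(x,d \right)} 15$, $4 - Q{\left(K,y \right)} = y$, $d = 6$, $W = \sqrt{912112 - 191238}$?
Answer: $- \frac{7808744496011272}{1816118095838175} + \frac{3340481 \sqrt{720874}}{603562012575} \approx -4.295$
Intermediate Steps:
$W = \sqrt{720874} \approx 849.04$
$o = 776893 + \sqrt{720874}$ ($o = \sqrt{720874} - -776893 = \sqrt{720874} + 776893 = 776893 + \sqrt{720874} \approx 7.7774 \cdot 10^{5}$)
$Q{\left(K,y \right)} = 4 - y$
$A{\left(x \right)} = -30$ ($A{\left(x \right)} = \left(4 - 6\right) 15 = \left(-2\right) 15 = -30$)
$- \frac{3340481}{o} + \frac{A{\left(-1780 \right)}}{-270810} = - \frac{3340481}{776893 + \sqrt{720874}} - \frac{30}{-270810} = - \frac{3340481}{776893 + \sqrt{720874}} - - \frac{1}{9027} = - \frac{3340481}{776893 + \sqrt{720874}} + \frac{1}{9027} = \frac{1}{9027} - \frac{3340481}{776893 + \sqrt{720874}}$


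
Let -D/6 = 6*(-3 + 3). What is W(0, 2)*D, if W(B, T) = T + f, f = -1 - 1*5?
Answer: 0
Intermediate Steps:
f = -6 (f = -1 - 5 = -6)
W(B, T) = -6 + T (W(B, T) = T - 6 = -6 + T)
D = 0 (D = -36*(-3 + 3) = -36*0 = -6*0 = 0)
W(0, 2)*D = (-6 + 2)*0 = -4*0 = 0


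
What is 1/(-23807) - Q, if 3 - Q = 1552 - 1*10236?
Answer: -206811410/23807 ≈ -8687.0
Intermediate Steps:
Q = 8687 (Q = 3 - (1552 - 1*10236) = 3 - (1552 - 10236) = 3 - 1*(-8684) = 3 + 8684 = 8687)
1/(-23807) - Q = 1/(-23807) - 1*8687 = -1/23807 - 8687 = -206811410/23807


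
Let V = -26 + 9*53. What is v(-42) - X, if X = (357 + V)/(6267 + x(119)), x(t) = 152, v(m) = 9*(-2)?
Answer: -116350/6419 ≈ -18.126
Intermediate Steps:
v(m) = -18
V = 451 (V = -26 + 477 = 451)
X = 808/6419 (X = (357 + 451)/(6267 + 152) = 808/6419 ≈ 0.12588)
v(-42) - X = -18 - 1*808/6419 = -18 - 808/6419 = -116350/6419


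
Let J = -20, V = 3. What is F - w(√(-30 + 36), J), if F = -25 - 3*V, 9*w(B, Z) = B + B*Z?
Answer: -34 + 19*√6/9 ≈ -28.829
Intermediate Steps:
w(B, Z) = B/9 + B*Z/9 (w(B, Z) = (B + B*Z)/9 = B/9 + B*Z/9)
F = -34 (F = -25 - 3*3 = -25 - 9 = -34)
F - w(√(-30 + 36), J) = -34 - √(-30 + 36)*(1 - 20)/9 = -34 - √6*(-19)/9 = -34 - (-19)*√6/9 = -34 + 19*√6/9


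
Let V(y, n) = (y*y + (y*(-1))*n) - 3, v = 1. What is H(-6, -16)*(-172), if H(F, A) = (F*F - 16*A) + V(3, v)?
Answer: -50740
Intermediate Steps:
V(y, n) = -3 + y**2 - n*y (V(y, n) = (y**2 + (-y)*n) - 3 = (y**2 - n*y) - 3 = -3 + y**2 - n*y)
H(F, A) = 3 + F**2 - 16*A (H(F, A) = (F*F - 16*A) + (-3 + 3**2 - 1*1*3) = (F**2 - 16*A) + (-3 + 9 - 3) = (F**2 - 16*A) + 3 = 3 + F**2 - 16*A)
H(-6, -16)*(-172) = (3 + (-6)**2 - 16*(-16))*(-172) = (3 + 36 + 256)*(-172) = 295*(-172) = -50740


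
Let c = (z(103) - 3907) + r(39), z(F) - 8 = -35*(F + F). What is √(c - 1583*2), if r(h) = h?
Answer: 2*I*√3559 ≈ 119.31*I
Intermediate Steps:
z(F) = 8 - 70*F (z(F) = 8 - 35*(F + F) = 8 - 70*F)
c = -11070 (c = ((8 - 70*103) - 3907) + 39 = ((8 - 7210) - 3907) + 39 = (-7202 - 3907) + 39 = -11109 + 39 = -11070)
√(c - 1583*2) = √(-11070 - 1583*2) = √(-11070 - 3166) = √(-14236) = 2*I*√3559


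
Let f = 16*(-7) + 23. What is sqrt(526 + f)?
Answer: sqrt(437) ≈ 20.905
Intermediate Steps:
f = -89 (f = -112 + 23 = -89)
sqrt(526 + f) = sqrt(526 - 89) = sqrt(437)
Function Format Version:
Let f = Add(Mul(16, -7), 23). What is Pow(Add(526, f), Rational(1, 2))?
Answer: Pow(437, Rational(1, 2)) ≈ 20.905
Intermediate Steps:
f = -89 (f = Add(-112, 23) = -89)
Pow(Add(526, f), Rational(1, 2)) = Pow(Add(526, -89), Rational(1, 2)) = Pow(437, Rational(1, 2))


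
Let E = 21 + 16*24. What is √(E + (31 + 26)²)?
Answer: 3*√406 ≈ 60.448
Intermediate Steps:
E = 405 (E = 21 + 384 = 405)
√(E + (31 + 26)²) = √(405 + (31 + 26)²) = √(405 + 57²) = √(405 + 3249) = √3654 = 3*√406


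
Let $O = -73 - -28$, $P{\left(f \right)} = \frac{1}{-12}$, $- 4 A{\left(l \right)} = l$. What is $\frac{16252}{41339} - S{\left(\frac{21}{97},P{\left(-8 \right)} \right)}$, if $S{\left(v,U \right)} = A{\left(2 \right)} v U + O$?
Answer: $\frac{1455880059}{32079064} \approx 45.384$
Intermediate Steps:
$A{\left(l \right)} = - \frac{l}{4}$
$P{\left(f \right)} = - \frac{1}{12}$
$O = -45$ ($O = -73 + 28 = -45$)
$S{\left(v,U \right)} = -45 - \frac{U v}{2}$ ($S{\left(v,U \right)} = \left(- \frac{1}{4}\right) 2 v U - 45 = - \frac{v}{2} U - 45 = - \frac{U v}{2} - 45 = -45 - \frac{U v}{2}$)
$\frac{16252}{41339} - S{\left(\frac{21}{97},P{\left(-8 \right)} \right)} = \frac{16252}{41339} - \left(-45 - - \frac{21 \cdot \frac{1}{97}}{24}\right) = 16252 \cdot \frac{1}{41339} - \left(-45 - - \frac{21 \cdot \frac{1}{97}}{24}\right) = \frac{16252}{41339} - \left(-45 - \left(- \frac{1}{24}\right) \frac{21}{97}\right) = \frac{16252}{41339} - \left(-45 + \frac{7}{776}\right) = \frac{16252}{41339} - - \frac{34913}{776} = \frac{16252}{41339} + \frac{34913}{776} = \frac{1455880059}{32079064}$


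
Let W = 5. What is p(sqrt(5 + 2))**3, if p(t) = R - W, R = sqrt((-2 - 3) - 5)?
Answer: 25 + 65*I*sqrt(10) ≈ 25.0 + 205.55*I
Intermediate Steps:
R = I*sqrt(10) (R = sqrt(-5 - 5) = sqrt(-10) = I*sqrt(10) ≈ 3.1623*I)
p(t) = -5 + I*sqrt(10) (p(t) = I*sqrt(10) - 1*5 = I*sqrt(10) - 5 = -5 + I*sqrt(10))
p(sqrt(5 + 2))**3 = (-5 + I*sqrt(10))**3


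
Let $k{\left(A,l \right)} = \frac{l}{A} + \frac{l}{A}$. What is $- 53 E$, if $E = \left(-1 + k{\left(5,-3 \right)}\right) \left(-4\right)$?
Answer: $- \frac{2332}{5} \approx -466.4$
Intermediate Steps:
$k{\left(A,l \right)} = \frac{2 l}{A}$
$E = \frac{44}{5}$ ($E = \left(-1 + 2 \left(-3\right) \frac{1}{5}\right) \left(-4\right) = \left(-1 - \frac{6}{5}\right) \left(-4\right) = \left(- \frac{11}{5}\right) \left(-4\right) = \frac{44}{5} \approx 8.8$)
$- 53 E = \left(-53\right) \frac{44}{5} = - \frac{2332}{5}$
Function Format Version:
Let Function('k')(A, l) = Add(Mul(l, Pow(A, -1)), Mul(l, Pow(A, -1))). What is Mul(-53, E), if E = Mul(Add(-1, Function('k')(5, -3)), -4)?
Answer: Rational(-2332, 5) ≈ -466.40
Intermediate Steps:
Function('k')(A, l) = Mul(2, l, Pow(A, -1))
E = Rational(44, 5) (E = Mul(Add(-1, Mul(2, -3, Pow(5, -1))), -4) = Mul(Add(-1, Mul(2, -3, Rational(1, 5))), -4) = Mul(Add(-1, Rational(-6, 5)), -4) = Mul(Rational(-11, 5), -4) = Rational(44, 5) ≈ 8.8000)
Mul(-53, E) = Mul(-53, Rational(44, 5)) = Rational(-2332, 5)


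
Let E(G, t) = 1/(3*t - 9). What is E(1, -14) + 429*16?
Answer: 350063/51 ≈ 6864.0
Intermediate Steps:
E(G, t) = 1/(-9 + 3*t)
E(1, -14) + 429*16 = 1/(3*(-3 - 14)) + 429*16 = (1/3)/(-17) + 6864 = (1/3)*(-1/17) + 6864 = -1/51 + 6864 = 350063/51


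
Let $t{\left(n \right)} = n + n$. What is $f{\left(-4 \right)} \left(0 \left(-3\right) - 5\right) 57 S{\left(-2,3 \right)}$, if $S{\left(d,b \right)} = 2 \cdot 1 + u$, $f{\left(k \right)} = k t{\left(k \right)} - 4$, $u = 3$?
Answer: $-39900$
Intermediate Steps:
$t{\left(n \right)} = 2 n$
$f{\left(k \right)} = -4 + 2 k^{2}$ ($f{\left(k \right)} = k 2 k - 4 = 2 k^{2} - 4 = -4 + 2 k^{2}$)
$S{\left(d,b \right)} = 5$ ($S{\left(d,b \right)} = 2 \cdot 1 + 3 = 2 + 3 = 5$)
$f{\left(-4 \right)} \left(0 \left(-3\right) - 5\right) 57 S{\left(-2,3 \right)} = \left(-4 + 2 \left(-4\right)^{2}\right) \left(0 \left(-3\right) - 5\right) 57 \cdot 5 = \left(-4 + 2 \cdot 16\right) \left(0 - 5\right) 57 \cdot 5 = \left(-4 + 32\right) \left(-5\right) 57 \cdot 5 = 28 \left(-5\right) 57 \cdot 5 = \left(-140\right) 57 \cdot 5 = \left(-7980\right) 5 = -39900$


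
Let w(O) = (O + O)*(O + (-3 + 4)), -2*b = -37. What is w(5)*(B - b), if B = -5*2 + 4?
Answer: -1470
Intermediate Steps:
b = 37/2 (b = -1/2*(-37) = 37/2 ≈ 18.500)
B = -6 (B = -10 + 4 = -6)
w(O) = 2*O*(1 + O) (w(O) = (2*O)*(O + 1) = (2*O)*(1 + O) = 2*O*(1 + O))
w(5)*(B - b) = (2*5*(1 + 5))*(-6 - 1*37/2) = (2*5*6)*(-6 - 37/2) = 60*(-49/2) = -1470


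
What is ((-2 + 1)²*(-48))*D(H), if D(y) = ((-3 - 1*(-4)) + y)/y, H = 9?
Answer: -160/3 ≈ -53.333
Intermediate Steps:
D(y) = (1 + y)/y (D(y) = ((-3 + 4) + y)/y = (1 + y)/y)
((-2 + 1)²*(-48))*D(H) = ((-2 + 1)²*(-48))*((1 + 9)/9) = ((-1)²*(-48))*((⅑)*10) = (1*(-48))*(10/9) = -48*10/9 = -160/3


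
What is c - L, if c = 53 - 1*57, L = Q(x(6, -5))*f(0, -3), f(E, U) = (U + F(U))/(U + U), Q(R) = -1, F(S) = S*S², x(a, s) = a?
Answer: 1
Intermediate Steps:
F(S) = S³
f(E, U) = (U + U³)/(2*U) (f(E, U) = (U + U³)/(U + U) = (U + U³)/((2*U)) = (U + U³)*(1/(2*U)) = (U + U³)/(2*U))
L = -5 (L = -(½ + (½)*(-3)²) = -(½ + (½)*9) = -(½ + 9/2) = -1*5 = -5)
c = -4 (c = 53 - 57 = -4)
c - L = -4 - 1*(-5) = -4 + 5 = 1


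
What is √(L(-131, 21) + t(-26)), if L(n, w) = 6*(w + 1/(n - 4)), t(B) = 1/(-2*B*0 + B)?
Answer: √19151990/390 ≈ 11.221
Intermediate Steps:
t(B) = 1/B (t(B) = 1/(0 + B) = 1/B)
L(n, w) = 6*w + 6/(-4 + n) (L(n, w) = 6*(w + 1/(-4 + n)) = 6*w + 6/(-4 + n))
√(L(-131, 21) + t(-26)) = √(6*(1 - 4*21 - 131*21)/(-4 - 131) + 1/(-26)) = √(6*(1 - 84 - 2751)/(-135) - 1/26) = √(6*(-1/135)*(-2834) - 1/26) = √(5668/45 - 1/26) = √(147323/1170) = √19151990/390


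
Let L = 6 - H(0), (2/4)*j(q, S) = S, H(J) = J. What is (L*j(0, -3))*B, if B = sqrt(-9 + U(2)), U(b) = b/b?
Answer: -72*I*sqrt(2) ≈ -101.82*I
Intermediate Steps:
U(b) = 1
j(q, S) = 2*S
B = 2*I*sqrt(2) (B = sqrt(-9 + 1) = sqrt(-8) = 2*I*sqrt(2) ≈ 2.8284*I)
L = 6 (L = 6 - 1*0 = 6 + 0 = 6)
(L*j(0, -3))*B = (6*(2*(-3)))*(2*I*sqrt(2)) = (6*(-6))*(2*I*sqrt(2)) = -72*I*sqrt(2)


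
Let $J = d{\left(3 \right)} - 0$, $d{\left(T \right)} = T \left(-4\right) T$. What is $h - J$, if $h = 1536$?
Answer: $1572$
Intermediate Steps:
$d{\left(T \right)} = - 4 T^{2}$ ($d{\left(T \right)} = - 4 T T = - 4 T^{2}$)
$J = -36$ ($J = - 4 \cdot 3^{2} - 0 = \left(-4\right) 9 + 0 = -36 + 0 = -36$)
$h - J = 1536 - -36 = 1536 + 36 = 1572$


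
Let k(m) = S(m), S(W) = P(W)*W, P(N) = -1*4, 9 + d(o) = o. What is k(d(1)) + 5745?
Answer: 5777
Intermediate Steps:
d(o) = -9 + o
P(N) = -4
S(W) = -4*W
k(m) = -4*m
k(d(1)) + 5745 = -4*(-9 + 1) + 5745 = -4*(-8) + 5745 = 32 + 5745 = 5777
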